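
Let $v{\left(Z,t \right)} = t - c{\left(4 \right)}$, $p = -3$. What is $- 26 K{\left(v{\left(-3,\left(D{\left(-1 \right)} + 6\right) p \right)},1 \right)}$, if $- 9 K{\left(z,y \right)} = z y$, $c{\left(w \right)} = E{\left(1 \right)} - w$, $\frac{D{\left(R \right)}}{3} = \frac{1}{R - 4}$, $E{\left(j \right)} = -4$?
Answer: $- \frac{1066}{45} \approx -23.689$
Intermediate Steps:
$D{\left(R \right)} = \frac{3}{-4 + R}$ ($D{\left(R \right)} = \frac{3}{R - 4} = \frac{3}{-4 + R}$)
$c{\left(w \right)} = -4 - w$
$v{\left(Z,t \right)} = 8 + t$ ($v{\left(Z,t \right)} = t - \left(-4 - 4\right) = t - -8 = t + 8 = 8 + t$)
$K{\left(z,y \right)} = - \frac{y z}{9}$ ($K{\left(z,y \right)} = - \frac{z y}{9} = - \frac{y z}{9}$)
$- 26 K{\left(v{\left(-3,\left(D{\left(-1 \right)} + 6\right) p \right)},1 \right)} = - 26 \left(\left(- \frac{1}{9}\right) 1 \left(8 + \left(\frac{3}{-4 - 1} + 6\right) \left(-3\right)\right)\right) = - 26 \left(\left(- \frac{1}{9}\right) 1 \left(8 + \left(\frac{3}{-5} + 6\right) \left(-3\right)\right)\right) = - 26 \left(\left(- \frac{1}{9}\right) 1 \left(8 + \left(3 \left(- \frac{1}{5}\right) + 6\right) \left(-3\right)\right)\right) = - 26 \left(\left(- \frac{1}{9}\right) 1 \left(8 + \left(- \frac{3}{5} + 6\right) \left(-3\right)\right)\right) = - 26 \left(\left(- \frac{1}{9}\right) 1 \left(8 + \frac{27}{5} \left(-3\right)\right)\right) = - 26 \left(\left(- \frac{1}{9}\right) 1 \left(8 - \frac{81}{5}\right)\right) = - 26 \left(\left(- \frac{1}{9}\right) 1 \left(- \frac{41}{5}\right)\right) = \left(-26\right) \frac{41}{45} = - \frac{1066}{45}$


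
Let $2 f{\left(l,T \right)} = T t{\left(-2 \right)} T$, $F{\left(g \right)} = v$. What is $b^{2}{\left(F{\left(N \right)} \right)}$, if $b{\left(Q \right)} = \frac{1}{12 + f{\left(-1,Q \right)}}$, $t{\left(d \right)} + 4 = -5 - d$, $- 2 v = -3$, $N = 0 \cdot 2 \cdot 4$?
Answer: $\frac{64}{1089} \approx 0.05877$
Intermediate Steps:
$N = 0$ ($N = 0 \cdot 4 = 0$)
$v = \frac{3}{2}$ ($v = \left(- \frac{1}{2}\right) \left(-3\right) = \frac{3}{2} \approx 1.5$)
$t{\left(d \right)} = -9 - d$ ($t{\left(d \right)} = -4 - \left(5 + d\right) = -9 - d$)
$F{\left(g \right)} = \frac{3}{2}$
$f{\left(l,T \right)} = - \frac{7 T^{2}}{2}$ ($f{\left(l,T \right)} = \frac{T \left(-9 - -2\right) T}{2} = \frac{T \left(-9 + 2\right) T}{2} = \frac{T \left(-7\right) T}{2} = \frac{- 7 T T}{2} = \frac{\left(-7\right) T^{2}}{2} = - \frac{7 T^{2}}{2}$)
$b{\left(Q \right)} = \frac{1}{12 - \frac{7 Q^{2}}{2}}$
$b^{2}{\left(F{\left(N \right)} \right)} = \left(- \frac{2}{-24 + 7 \left(\frac{3}{2}\right)^{2}}\right)^{2} = \left(- \frac{2}{-24 + 7 \cdot \frac{9}{4}}\right)^{2} = \left(- \frac{2}{-24 + \frac{63}{4}}\right)^{2} = \left(- \frac{2}{- \frac{33}{4}}\right)^{2} = \left(\left(-2\right) \left(- \frac{4}{33}\right)\right)^{2} = \left(\frac{8}{33}\right)^{2} = \frac{64}{1089}$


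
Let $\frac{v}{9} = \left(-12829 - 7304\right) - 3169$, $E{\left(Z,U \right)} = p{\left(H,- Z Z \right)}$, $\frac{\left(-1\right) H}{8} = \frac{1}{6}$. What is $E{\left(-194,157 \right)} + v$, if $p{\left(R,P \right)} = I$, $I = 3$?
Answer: $-209715$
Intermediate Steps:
$H = - \frac{4}{3}$ ($H = - \frac{8}{6} = \left(-8\right) \frac{1}{6} = - \frac{4}{3} \approx -1.3333$)
$p{\left(R,P \right)} = 3$
$E{\left(Z,U \right)} = 3$
$v = -209718$ ($v = 9 \left(\left(-12829 - 7304\right) - 3169\right) = 9 \left(-20133 - 3169\right) = 9 \left(-23302\right) = -209718$)
$E{\left(-194,157 \right)} + v = 3 - 209718 = -209715$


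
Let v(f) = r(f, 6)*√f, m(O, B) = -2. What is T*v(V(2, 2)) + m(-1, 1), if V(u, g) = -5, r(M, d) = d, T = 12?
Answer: -2 + 72*I*√5 ≈ -2.0 + 161.0*I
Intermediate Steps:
v(f) = 6*√f
T*v(V(2, 2)) + m(-1, 1) = 12*(6*√(-5)) - 2 = 12*(6*(I*√5)) - 2 = 12*(6*I*√5) - 2 = 72*I*√5 - 2 = -2 + 72*I*√5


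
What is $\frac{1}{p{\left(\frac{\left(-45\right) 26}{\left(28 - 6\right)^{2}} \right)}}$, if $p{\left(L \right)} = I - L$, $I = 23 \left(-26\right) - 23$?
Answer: $- \frac{242}{149697} \approx -0.0016166$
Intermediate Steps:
$I = -621$ ($I = -598 - 23 = -621$)
$p{\left(L \right)} = -621 - L$
$\frac{1}{p{\left(\frac{\left(-45\right) 26}{\left(28 - 6\right)^{2}} \right)}} = \frac{1}{-621 - \frac{\left(-45\right) 26}{\left(28 - 6\right)^{2}}} = \frac{1}{-621 - - \frac{1170}{22^{2}}} = \frac{1}{-621 - - \frac{1170}{484}} = \frac{1}{-621 - \left(-1170\right) \frac{1}{484}} = \frac{1}{-621 - - \frac{585}{242}} = \frac{1}{-621 + \frac{585}{242}} = \frac{1}{- \frac{149697}{242}} = - \frac{242}{149697}$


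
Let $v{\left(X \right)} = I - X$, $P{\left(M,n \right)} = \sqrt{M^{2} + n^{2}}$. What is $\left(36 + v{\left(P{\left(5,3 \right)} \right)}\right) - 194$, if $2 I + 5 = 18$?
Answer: $- \frac{303}{2} - \sqrt{34} \approx -157.33$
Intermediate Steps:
$I = \frac{13}{2}$ ($I = - \frac{5}{2} + \frac{1}{2} \cdot 18 = - \frac{5}{2} + 9 = \frac{13}{2} \approx 6.5$)
$v{\left(X \right)} = \frac{13}{2} - X$
$\left(36 + v{\left(P{\left(5,3 \right)} \right)}\right) - 194 = \left(36 + \left(\frac{13}{2} - \sqrt{5^{2} + 3^{2}}\right)\right) - 194 = \left(36 + \left(\frac{13}{2} - \sqrt{25 + 9}\right)\right) - 194 = \left(36 + \left(\frac{13}{2} - \sqrt{34}\right)\right) - 194 = \left(\frac{85}{2} - \sqrt{34}\right) - 194 = - \frac{303}{2} - \sqrt{34}$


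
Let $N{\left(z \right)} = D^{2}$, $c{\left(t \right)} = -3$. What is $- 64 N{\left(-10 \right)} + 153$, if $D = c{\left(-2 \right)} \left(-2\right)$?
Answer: $-2151$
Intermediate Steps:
$D = 6$ ($D = \left(-3\right) \left(-2\right) = 6$)
$N{\left(z \right)} = 36$ ($N{\left(z \right)} = 6^{2} = 36$)
$- 64 N{\left(-10 \right)} + 153 = \left(-64\right) 36 + 153 = -2304 + 153 = -2151$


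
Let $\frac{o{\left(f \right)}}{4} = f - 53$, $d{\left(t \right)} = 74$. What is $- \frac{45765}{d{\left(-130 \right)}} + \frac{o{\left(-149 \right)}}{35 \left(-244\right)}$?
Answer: $- \frac{97693327}{157990} \approx -618.35$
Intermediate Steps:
$o{\left(f \right)} = -212 + 4 f$ ($o{\left(f \right)} = 4 \left(f - 53\right) = 4 \left(-53 + f\right) = -212 + 4 f$)
$- \frac{45765}{d{\left(-130 \right)}} + \frac{o{\left(-149 \right)}}{35 \left(-244\right)} = - \frac{45765}{74} + \frac{-212 + 4 \left(-149\right)}{35 \left(-244\right)} = \left(-45765\right) \frac{1}{74} + \frac{-212 - 596}{-8540} = - \frac{45765}{74} - - \frac{202}{2135} = - \frac{45765}{74} + \frac{202}{2135} = - \frac{97693327}{157990}$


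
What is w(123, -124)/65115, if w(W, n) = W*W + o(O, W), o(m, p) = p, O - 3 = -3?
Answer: 5084/21705 ≈ 0.23423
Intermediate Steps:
O = 0 (O = 3 - 3 = 0)
w(W, n) = W + W**2 (w(W, n) = W*W + W = W**2 + W = W + W**2)
w(123, -124)/65115 = (123*(1 + 123))/65115 = (123*124)*(1/65115) = 15252*(1/65115) = 5084/21705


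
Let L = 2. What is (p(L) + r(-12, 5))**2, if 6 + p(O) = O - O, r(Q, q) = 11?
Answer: 25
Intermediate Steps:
p(O) = -6 (p(O) = -6 + (O - O) = -6 + 0 = -6)
(p(L) + r(-12, 5))**2 = (-6 + 11)**2 = 5**2 = 25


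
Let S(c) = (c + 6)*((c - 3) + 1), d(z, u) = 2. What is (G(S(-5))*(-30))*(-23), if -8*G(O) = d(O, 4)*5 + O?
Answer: -1035/4 ≈ -258.75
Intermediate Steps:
S(c) = (-2 + c)*(6 + c) (S(c) = (6 + c)*((-3 + c) + 1) = (6 + c)*(-2 + c) = (-2 + c)*(6 + c))
G(O) = -5/4 - O/8 (G(O) = -(2*5 + O)/8 = -(10 + O)/8 = -5/4 - O/8)
(G(S(-5))*(-30))*(-23) = ((-5/4 - (-12 + (-5)² + 4*(-5))/8)*(-30))*(-23) = ((-5/4 - (-12 + 25 - 20)/8)*(-30))*(-23) = ((-5/4 - ⅛*(-7))*(-30))*(-23) = ((-5/4 + 7/8)*(-30))*(-23) = -3/8*(-30)*(-23) = (45/4)*(-23) = -1035/4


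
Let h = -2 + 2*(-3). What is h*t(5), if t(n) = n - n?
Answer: 0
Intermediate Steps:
t(n) = 0
h = -8 (h = -2 - 6 = -8)
h*t(5) = -8*0 = 0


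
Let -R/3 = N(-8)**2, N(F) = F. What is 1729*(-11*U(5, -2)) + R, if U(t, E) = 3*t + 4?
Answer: -361553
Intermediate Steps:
U(t, E) = 4 + 3*t
R = -192 (R = -3*(-8)**2 = -3*64 = -192)
1729*(-11*U(5, -2)) + R = 1729*(-11*(4 + 3*5)) - 192 = 1729*(-11*(4 + 15)) - 192 = 1729*(-11*19) - 192 = 1729*(-209) - 192 = -361361 - 192 = -361553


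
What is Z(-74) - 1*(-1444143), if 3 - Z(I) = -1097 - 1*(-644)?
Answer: 1444599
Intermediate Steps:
Z(I) = 456 (Z(I) = 3 - (-1097 - 1*(-644)) = 3 - (-1097 + 644) = 3 - 1*(-453) = 3 + 453 = 456)
Z(-74) - 1*(-1444143) = 456 - 1*(-1444143) = 456 + 1444143 = 1444599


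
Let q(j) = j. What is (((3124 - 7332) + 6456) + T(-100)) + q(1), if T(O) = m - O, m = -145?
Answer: 2204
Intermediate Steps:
T(O) = -145 - O
(((3124 - 7332) + 6456) + T(-100)) + q(1) = (((3124 - 7332) + 6456) + (-145 - 1*(-100))) + 1 = ((-4208 + 6456) + (-145 + 100)) + 1 = (2248 - 45) + 1 = 2203 + 1 = 2204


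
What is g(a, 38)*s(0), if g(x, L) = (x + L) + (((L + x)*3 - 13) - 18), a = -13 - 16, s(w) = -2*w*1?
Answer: 0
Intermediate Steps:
s(w) = -2*w
a = -29
g(x, L) = -31 + 4*L + 4*x (g(x, L) = (L + x) + (((3*L + 3*x) - 13) - 18) = (L + x) + ((-13 + 3*L + 3*x) - 18) = (L + x) + (-31 + 3*L + 3*x) = -31 + 4*L + 4*x)
g(a, 38)*s(0) = (-31 + 4*38 + 4*(-29))*(-2*0) = (-31 + 152 - 116)*0 = 5*0 = 0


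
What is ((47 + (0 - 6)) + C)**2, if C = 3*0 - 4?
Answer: 1369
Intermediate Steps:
C = -4 (C = 0 - 4 = -4)
((47 + (0 - 6)) + C)**2 = ((47 + (0 - 6)) - 4)**2 = ((47 - 6) - 4)**2 = (41 - 4)**2 = 37**2 = 1369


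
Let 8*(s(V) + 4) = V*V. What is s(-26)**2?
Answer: 25921/4 ≈ 6480.3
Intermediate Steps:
s(V) = -4 + V**2/8 (s(V) = -4 + (V*V)/8 = -4 + V**2/8)
s(-26)**2 = (-4 + (1/8)*(-26)**2)**2 = (-4 + (1/8)*676)**2 = (-4 + 169/2)**2 = (161/2)**2 = 25921/4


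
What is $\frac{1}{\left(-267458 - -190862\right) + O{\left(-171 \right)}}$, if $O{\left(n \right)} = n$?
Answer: $- \frac{1}{76767} \approx -1.3026 \cdot 10^{-5}$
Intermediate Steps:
$\frac{1}{\left(-267458 - -190862\right) + O{\left(-171 \right)}} = \frac{1}{\left(-267458 - -190862\right) - 171} = \frac{1}{\left(-267458 + 190862\right) - 171} = \frac{1}{-76596 - 171} = \frac{1}{-76767} = - \frac{1}{76767}$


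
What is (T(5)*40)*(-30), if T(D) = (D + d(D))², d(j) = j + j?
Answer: -270000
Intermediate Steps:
d(j) = 2*j
T(D) = 9*D² (T(D) = (D + 2*D)² = (3*D)² = 9*D²)
(T(5)*40)*(-30) = ((9*5²)*40)*(-30) = ((9*25)*40)*(-30) = (225*40)*(-30) = 9000*(-30) = -270000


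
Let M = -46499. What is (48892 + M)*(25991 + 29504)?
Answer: 132799535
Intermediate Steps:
(48892 + M)*(25991 + 29504) = (48892 - 46499)*(25991 + 29504) = 2393*55495 = 132799535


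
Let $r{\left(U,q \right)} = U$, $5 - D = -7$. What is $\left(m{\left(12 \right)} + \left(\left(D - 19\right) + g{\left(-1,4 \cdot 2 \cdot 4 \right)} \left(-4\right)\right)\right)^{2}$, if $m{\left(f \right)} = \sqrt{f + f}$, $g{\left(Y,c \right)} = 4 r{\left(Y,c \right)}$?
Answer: $105 + 36 \sqrt{6} \approx 193.18$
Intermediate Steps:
$D = 12$ ($D = 5 - -7 = 5 + 7 = 12$)
$g{\left(Y,c \right)} = 4 Y$
$m{\left(f \right)} = \sqrt{2} \sqrt{f}$ ($m{\left(f \right)} = \sqrt{2 f} = \sqrt{2} \sqrt{f}$)
$\left(m{\left(12 \right)} + \left(\left(D - 19\right) + g{\left(-1,4 \cdot 2 \cdot 4 \right)} \left(-4\right)\right)\right)^{2} = \left(\sqrt{2} \sqrt{12} + \left(\left(12 - 19\right) + 4 \left(-1\right) \left(-4\right)\right)\right)^{2} = \left(\sqrt{2} \cdot 2 \sqrt{3} - -9\right)^{2} = \left(2 \sqrt{6} + \left(-7 + 16\right)\right)^{2} = \left(2 \sqrt{6} + 9\right)^{2} = \left(9 + 2 \sqrt{6}\right)^{2}$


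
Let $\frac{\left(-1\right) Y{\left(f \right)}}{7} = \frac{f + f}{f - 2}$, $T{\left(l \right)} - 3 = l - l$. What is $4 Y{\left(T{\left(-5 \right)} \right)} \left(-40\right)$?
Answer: $6720$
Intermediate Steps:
$T{\left(l \right)} = 3$ ($T{\left(l \right)} = 3 + \left(l - l\right) = 3 + 0 = 3$)
$Y{\left(f \right)} = - \frac{14 f}{-2 + f}$ ($Y{\left(f \right)} = - 7 \frac{f + f}{f - 2} = - 7 \frac{2 f}{-2 + f} = - \frac{14 f}{-2 + f}$)
$4 Y{\left(T{\left(-5 \right)} \right)} \left(-40\right) = 4 \left(\left(-14\right) 3 \frac{1}{-2 + 3}\right) \left(-40\right) = 4 \left(\left(-14\right) 3 \cdot 1^{-1}\right) \left(-40\right) = 4 \left(\left(-14\right) 3 \cdot 1\right) \left(-40\right) = 4 \left(-42\right) \left(-40\right) = \left(-168\right) \left(-40\right) = 6720$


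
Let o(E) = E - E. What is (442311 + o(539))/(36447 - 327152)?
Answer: -442311/290705 ≈ -1.5215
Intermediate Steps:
o(E) = 0
(442311 + o(539))/(36447 - 327152) = (442311 + 0)/(36447 - 327152) = 442311/(-290705) = 442311*(-1/290705) = -442311/290705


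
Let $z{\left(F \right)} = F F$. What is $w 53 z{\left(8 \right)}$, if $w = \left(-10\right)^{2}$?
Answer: $339200$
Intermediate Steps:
$z{\left(F \right)} = F^{2}$
$w = 100$
$w 53 z{\left(8 \right)} = 100 \cdot 53 \cdot 8^{2} = 5300 \cdot 64 = 339200$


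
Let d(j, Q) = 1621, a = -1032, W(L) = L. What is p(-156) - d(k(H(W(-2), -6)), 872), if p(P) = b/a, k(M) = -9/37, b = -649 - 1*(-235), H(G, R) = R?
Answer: -278743/172 ≈ -1620.6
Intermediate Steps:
b = -414 (b = -649 + 235 = -414)
k(M) = -9/37 (k(M) = -9*1/37 = -9/37)
p(P) = 69/172 (p(P) = -414/(-1032) = -414*(-1/1032) = 69/172)
p(-156) - d(k(H(W(-2), -6)), 872) = 69/172 - 1*1621 = 69/172 - 1621 = -278743/172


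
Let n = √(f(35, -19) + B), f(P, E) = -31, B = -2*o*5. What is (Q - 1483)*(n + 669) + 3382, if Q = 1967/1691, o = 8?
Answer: -1670651872/1691 - 2505786*I*√111/1691 ≈ -9.8797e+5 - 15612.0*I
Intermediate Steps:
B = -80 (B = -2*8*5 = -16*5 = -80)
n = I*√111 (n = √(-31 - 80) = √(-111) = I*√111 ≈ 10.536*I)
Q = 1967/1691 (Q = 1967*(1/1691) = 1967/1691 ≈ 1.1632)
(Q - 1483)*(n + 669) + 3382 = (1967/1691 - 1483)*(I*√111 + 669) + 3382 = -2505786*(669 + I*√111)/1691 + 3382 = (-1676370834/1691 - 2505786*I*√111/1691) + 3382 = -1670651872/1691 - 2505786*I*√111/1691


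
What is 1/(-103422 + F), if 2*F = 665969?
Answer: 2/459125 ≈ 4.3561e-6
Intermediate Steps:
F = 665969/2 (F = (1/2)*665969 = 665969/2 ≈ 3.3298e+5)
1/(-103422 + F) = 1/(-103422 + 665969/2) = 1/(459125/2) = 2/459125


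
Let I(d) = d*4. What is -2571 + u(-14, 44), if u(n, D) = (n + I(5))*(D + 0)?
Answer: -2307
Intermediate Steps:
I(d) = 4*d
u(n, D) = D*(20 + n) (u(n, D) = (n + 4*5)*(D + 0) = (n + 20)*D = (20 + n)*D = D*(20 + n))
-2571 + u(-14, 44) = -2571 + 44*(20 - 14) = -2571 + 44*6 = -2571 + 264 = -2307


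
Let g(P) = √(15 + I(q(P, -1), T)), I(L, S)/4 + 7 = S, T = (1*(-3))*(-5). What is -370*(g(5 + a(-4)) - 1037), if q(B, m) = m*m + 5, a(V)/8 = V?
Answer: 383690 - 370*√47 ≈ 3.8115e+5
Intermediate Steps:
a(V) = 8*V
q(B, m) = 5 + m² (q(B, m) = m² + 5 = 5 + m²)
T = 15 (T = -3*(-5) = 15)
I(L, S) = -28 + 4*S
g(P) = √47 (g(P) = √(15 + (-28 + 4*15)) = √(15 + (-28 + 60)) = √(15 + 32) = √47)
-370*(g(5 + a(-4)) - 1037) = -370*(√47 - 1037) = -370*(-1037 + √47) = 383690 - 370*√47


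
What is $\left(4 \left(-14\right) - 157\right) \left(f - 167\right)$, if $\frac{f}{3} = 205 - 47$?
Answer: $-65391$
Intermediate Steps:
$f = 474$ ($f = 3 \left(205 - 47\right) = 3 \cdot 158 = 474$)
$\left(4 \left(-14\right) - 157\right) \left(f - 167\right) = \left(4 \left(-14\right) - 157\right) \left(474 - 167\right) = \left(-56 - 157\right) 307 = \left(-213\right) 307 = -65391$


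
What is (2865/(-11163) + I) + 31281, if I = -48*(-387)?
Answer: 185516942/3721 ≈ 49857.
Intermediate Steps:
I = 18576
(2865/(-11163) + I) + 31281 = (2865/(-11163) + 18576) + 31281 = (2865*(-1/11163) + 18576) + 31281 = (-955/3721 + 18576) + 31281 = 69120341/3721 + 31281 = 185516942/3721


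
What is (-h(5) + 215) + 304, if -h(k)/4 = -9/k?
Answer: 2559/5 ≈ 511.80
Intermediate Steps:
h(k) = 36/k (h(k) = -(-36)/k = 36/k)
(-h(5) + 215) + 304 = (-36/5 + 215) + 304 = 1039/5 + 304 = 2559/5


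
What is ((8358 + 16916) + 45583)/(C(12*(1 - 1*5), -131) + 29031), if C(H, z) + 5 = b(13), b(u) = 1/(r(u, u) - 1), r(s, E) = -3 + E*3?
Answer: 275555/112879 ≈ 2.4412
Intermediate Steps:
r(s, E) = -3 + 3*E
b(u) = 1/(-4 + 3*u) (b(u) = 1/((-3 + 3*u) - 1) = 1/(-4 + 3*u))
C(H, z) = -174/35 (C(H, z) = -5 + 1/(-4 + 3*13) = -5 + 1/(-4 + 39) = -5 + 1/35 = -174/35)
((8358 + 16916) + 45583)/(C(12*(1 - 1*5), -131) + 29031) = ((8358 + 16916) + 45583)/(-174/35 + 29031) = (25274 + 45583)/(1015911/35) = 70857*(35/1015911) = 275555/112879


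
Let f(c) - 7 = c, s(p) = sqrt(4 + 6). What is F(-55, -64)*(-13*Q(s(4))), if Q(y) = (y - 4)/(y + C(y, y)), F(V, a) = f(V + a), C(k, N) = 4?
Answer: -18928/3 + 5824*sqrt(10)/3 ≈ -170.30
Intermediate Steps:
s(p) = sqrt(10)
f(c) = 7 + c
F(V, a) = 7 + V + a (F(V, a) = 7 + (V + a) = 7 + V + a)
Q(y) = (-4 + y)/(4 + y) (Q(y) = (y - 4)/(y + 4) = (-4 + y)/(4 + y))
F(-55, -64)*(-13*Q(s(4))) = (7 - 55 - 64)*(-13*(-4 + sqrt(10))/(4 + sqrt(10))) = -(-1456)*(-4 + sqrt(10))/(4 + sqrt(10)) = 1456*(-4 + sqrt(10))/(4 + sqrt(10))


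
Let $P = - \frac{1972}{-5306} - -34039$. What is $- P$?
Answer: $- \frac{90306453}{2653} \approx -34039.0$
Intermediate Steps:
$P = \frac{90306453}{2653}$ ($P = \left(-1972\right) \left(- \frac{1}{5306}\right) + 34039 = \frac{986}{2653} + 34039 = \frac{90306453}{2653} \approx 34039.0$)
$- P = \left(-1\right) \frac{90306453}{2653} = - \frac{90306453}{2653}$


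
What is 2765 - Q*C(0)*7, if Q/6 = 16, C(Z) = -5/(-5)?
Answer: 2093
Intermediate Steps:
C(Z) = 1 (C(Z) = -5*(-⅕) = 1)
Q = 96 (Q = 6*16 = 96)
2765 - Q*C(0)*7 = 2765 - 96*1*7 = 2765 - 96*7 = 2765 - 1*672 = 2765 - 672 = 2093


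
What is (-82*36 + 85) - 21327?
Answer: -24194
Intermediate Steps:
(-82*36 + 85) - 21327 = (-2952 + 85) - 21327 = -2867 - 21327 = -24194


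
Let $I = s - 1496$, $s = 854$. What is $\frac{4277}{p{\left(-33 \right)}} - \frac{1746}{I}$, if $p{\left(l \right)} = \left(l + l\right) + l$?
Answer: $- \frac{428830}{10593} \approx -40.482$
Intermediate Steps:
$I = -642$ ($I = 854 - 1496 = -642$)
$p{\left(l \right)} = 3 l$ ($p{\left(l \right)} = 2 l + l = 3 l$)
$\frac{4277}{p{\left(-33 \right)}} - \frac{1746}{I} = \frac{4277}{3 \left(-33\right)} - \frac{1746}{-642} = \frac{4277}{-99} - - \frac{291}{107} = 4277 \left(- \frac{1}{99}\right) + \frac{291}{107} = - \frac{4277}{99} + \frac{291}{107} = - \frac{428830}{10593}$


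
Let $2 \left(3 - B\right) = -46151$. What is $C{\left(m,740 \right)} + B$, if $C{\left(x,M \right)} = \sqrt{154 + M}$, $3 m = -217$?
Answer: $\frac{46157}{2} + \sqrt{894} \approx 23108.0$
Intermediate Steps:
$m = - \frac{217}{3}$ ($m = \frac{1}{3} \left(-217\right) = - \frac{217}{3} \approx -72.333$)
$B = \frac{46157}{2}$ ($B = 3 - - \frac{46151}{2} = 3 + \frac{46151}{2} = \frac{46157}{2} \approx 23079.0$)
$C{\left(m,740 \right)} + B = \sqrt{154 + 740} + \frac{46157}{2} = \sqrt{894} + \frac{46157}{2} = \frac{46157}{2} + \sqrt{894}$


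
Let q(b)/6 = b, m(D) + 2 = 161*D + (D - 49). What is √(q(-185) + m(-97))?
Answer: 75*I*√3 ≈ 129.9*I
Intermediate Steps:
m(D) = -51 + 162*D (m(D) = -2 + (161*D + (D - 49)) = -2 + (161*D + (-49 + D)) = -2 + (-49 + 162*D) = -51 + 162*D)
q(b) = 6*b
√(q(-185) + m(-97)) = √(6*(-185) + (-51 + 162*(-97))) = √(-1110 + (-51 - 15714)) = √(-1110 - 15765) = √(-16875) = 75*I*√3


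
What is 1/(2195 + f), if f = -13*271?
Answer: -1/1328 ≈ -0.00075301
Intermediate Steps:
f = -3523
1/(2195 + f) = 1/(2195 - 3523) = 1/(-1328) = -1/1328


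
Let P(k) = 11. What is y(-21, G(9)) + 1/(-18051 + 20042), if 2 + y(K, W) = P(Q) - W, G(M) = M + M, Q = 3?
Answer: -17918/1991 ≈ -8.9995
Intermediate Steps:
G(M) = 2*M
y(K, W) = 9 - W (y(K, W) = -2 + (11 - W) = 9 - W)
y(-21, G(9)) + 1/(-18051 + 20042) = (9 - 2*9) + 1/(-18051 + 20042) = (9 - 1*18) + 1/1991 = (9 - 18) + 1/1991 = -9 + 1/1991 = -17918/1991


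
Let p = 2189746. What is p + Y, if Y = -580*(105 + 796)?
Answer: 1667166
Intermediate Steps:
Y = -522580 (Y = -580*901 = -522580)
p + Y = 2189746 - 522580 = 1667166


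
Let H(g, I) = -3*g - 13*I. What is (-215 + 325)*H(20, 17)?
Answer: -30910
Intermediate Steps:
H(g, I) = -13*I - 3*g
(-215 + 325)*H(20, 17) = (-215 + 325)*(-13*17 - 3*20) = 110*(-221 - 60) = 110*(-281) = -30910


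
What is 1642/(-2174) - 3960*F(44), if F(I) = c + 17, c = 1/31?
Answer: -2272812011/33697 ≈ -67449.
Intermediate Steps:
c = 1/31 ≈ 0.032258
F(I) = 528/31 (F(I) = 1/31 + 17 = 528/31)
1642/(-2174) - 3960*F(44) = 1642/(-2174) - 3960/(1/(528/31)) = 1642*(-1/2174) - 3960/31/528 = -821/1087 - 3960*528/31 = -821/1087 - 2090880/31 = -2272812011/33697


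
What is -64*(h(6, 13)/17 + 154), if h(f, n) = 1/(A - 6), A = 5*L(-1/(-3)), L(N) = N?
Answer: -2177984/221 ≈ -9855.1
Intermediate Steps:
A = 5/3 (A = 5*(-1/(-3)) = 5*(-1*(-1/3)) = 5*(1/3) = 5/3 ≈ 1.6667)
h(f, n) = -3/13 (h(f, n) = 1/(5/3 - 6) = 1/(-13/3) = -3/13)
-64*(h(6, 13)/17 + 154) = -64*(-3/13/17 + 154) = -64*(-3/13*1/17 + 154) = -64*(-3/221 + 154) = -64*34031/221 = -2177984/221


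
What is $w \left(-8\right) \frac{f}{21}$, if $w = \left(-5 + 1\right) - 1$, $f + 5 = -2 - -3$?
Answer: $- \frac{160}{21} \approx -7.619$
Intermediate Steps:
$f = -4$ ($f = -5 - -1 = -5 + \left(-2 + 3\right) = -5 + 1 = -4$)
$w = -5$ ($w = -4 - 1 = -5$)
$w \left(-8\right) \frac{f}{21} = \left(-5\right) \left(-8\right) \left(- \frac{4}{21}\right) = 40 \left(\left(-4\right) \frac{1}{21}\right) = 40 \left(- \frac{4}{21}\right) = - \frac{160}{21}$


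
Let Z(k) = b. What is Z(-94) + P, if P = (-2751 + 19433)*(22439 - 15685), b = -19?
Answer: 112670209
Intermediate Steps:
Z(k) = -19
P = 112670228 (P = 16682*6754 = 112670228)
Z(-94) + P = -19 + 112670228 = 112670209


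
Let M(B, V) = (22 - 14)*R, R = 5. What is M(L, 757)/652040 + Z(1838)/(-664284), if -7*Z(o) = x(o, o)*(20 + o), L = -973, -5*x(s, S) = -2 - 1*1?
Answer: 19018619/63166211990 ≈ 0.00030109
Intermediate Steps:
x(s, S) = ⅗ (x(s, S) = -(-2 - 1*1)/5 = -(-2 - 1)/5 = -⅕*(-3) = ⅗)
M(B, V) = 40 (M(B, V) = (22 - 14)*5 = 8*5 = 40)
Z(o) = -12/7 - 3*o/35 (Z(o) = -3*(20 + o)/35 = -(12 + 3*o/5)/7 = -12/7 - 3*o/35)
M(L, 757)/652040 + Z(1838)/(-664284) = 40/652040 + (-12/7 - 3/35*1838)/(-664284) = 40*(1/652040) + (-12/7 - 5514/35)*(-1/664284) = 1/16301 - 5574/35*(-1/664284) = 1/16301 + 929/3874990 = 19018619/63166211990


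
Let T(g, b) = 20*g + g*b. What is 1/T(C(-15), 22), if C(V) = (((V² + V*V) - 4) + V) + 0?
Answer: 1/18102 ≈ 5.5243e-5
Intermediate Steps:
C(V) = -4 + V + 2*V² (C(V) = (((V² + V²) - 4) + V) + 0 = ((2*V² - 4) + V) + 0 = ((-4 + 2*V²) + V) + 0 = (-4 + V + 2*V²) + 0 = -4 + V + 2*V²)
T(g, b) = 20*g + b*g
1/T(C(-15), 22) = 1/((-4 - 15 + 2*(-15)²)*(20 + 22)) = 1/((-4 - 15 + 2*225)*42) = 1/((-4 - 15 + 450)*42) = 1/(431*42) = 1/18102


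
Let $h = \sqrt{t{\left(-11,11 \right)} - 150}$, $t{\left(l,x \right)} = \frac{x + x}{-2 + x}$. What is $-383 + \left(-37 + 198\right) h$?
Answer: $-383 + \frac{644 i \sqrt{83}}{3} \approx -383.0 + 1955.7 i$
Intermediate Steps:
$t{\left(l,x \right)} = \frac{2 x}{-2 + x}$
$h = \frac{4 i \sqrt{83}}{3}$ ($h = \sqrt{2 \cdot 11 \frac{1}{-2 + 11} - 150} = \sqrt{2 \cdot 11 \cdot \frac{1}{9} - 150} = \sqrt{\frac{22}{9} - 150} = \sqrt{- \frac{1328}{9}} = \frac{4 i \sqrt{83}}{3} \approx 12.147 i$)
$-383 + \left(-37 + 198\right) h = -383 + \left(-37 + 198\right) \frac{4 i \sqrt{83}}{3} = -383 + 161 \frac{4 i \sqrt{83}}{3} = -383 + \frac{644 i \sqrt{83}}{3}$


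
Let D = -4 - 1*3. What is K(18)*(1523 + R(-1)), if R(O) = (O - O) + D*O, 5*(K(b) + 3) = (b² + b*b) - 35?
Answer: 182988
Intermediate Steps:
D = -7 (D = -4 - 3 = -7)
K(b) = -10 + 2*b²/5 (K(b) = -3 + ((b² + b*b) - 35)/5 = -3 + ((b² + b²) - 35)/5 = -3 + (2*b² - 35)/5 = -3 + (-35 + 2*b²)/5 = -3 + (-7 + 2*b²/5) = -10 + 2*b²/5)
R(O) = -7*O (R(O) = (O - O) - 7*O = 0 - 7*O = -7*O)
K(18)*(1523 + R(-1)) = (-10 + (⅖)*18²)*(1523 - 7*(-1)) = (-10 + (⅖)*324)*(1523 + 7) = (-10 + 648/5)*1530 = (598/5)*1530 = 182988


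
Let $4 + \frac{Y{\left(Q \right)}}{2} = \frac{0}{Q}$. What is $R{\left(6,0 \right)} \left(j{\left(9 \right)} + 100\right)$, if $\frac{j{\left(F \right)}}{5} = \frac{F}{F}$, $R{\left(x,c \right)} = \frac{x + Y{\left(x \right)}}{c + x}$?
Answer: $-35$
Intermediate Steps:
$Y{\left(Q \right)} = -8$ ($Y{\left(Q \right)} = -8 + 2 \frac{0}{Q} = -8 + 2 \cdot 0 = -8 + 0 = -8$)
$R{\left(x,c \right)} = \frac{-8 + x}{c + x}$ ($R{\left(x,c \right)} = \frac{x - 8}{c + x} = \frac{-8 + x}{c + x}$)
$j{\left(F \right)} = 5$ ($j{\left(F \right)} = 5 \frac{F}{F} = 5 \cdot 1 = 5$)
$R{\left(6,0 \right)} \left(j{\left(9 \right)} + 100\right) = \frac{-8 + 6}{0 + 6} \left(5 + 100\right) = \frac{1}{6} \left(-2\right) 105 = \left(- \frac{1}{3}\right) 105 = -35$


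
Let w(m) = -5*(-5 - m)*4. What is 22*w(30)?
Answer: 15400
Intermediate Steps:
w(m) = 100 + 20*m (w(m) = (25 + 5*m)*4 = 100 + 20*m)
22*w(30) = 22*(100 + 20*30) = 22*(100 + 600) = 22*700 = 15400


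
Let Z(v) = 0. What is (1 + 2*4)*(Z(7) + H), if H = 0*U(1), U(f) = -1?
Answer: 0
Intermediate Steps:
H = 0 (H = 0*(-1) = 0)
(1 + 2*4)*(Z(7) + H) = (1 + 2*4)*(0 + 0) = (1 + 8)*0 = 9*0 = 0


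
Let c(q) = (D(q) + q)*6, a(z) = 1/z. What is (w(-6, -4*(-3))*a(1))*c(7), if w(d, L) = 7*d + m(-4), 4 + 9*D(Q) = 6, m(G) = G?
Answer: -5980/3 ≈ -1993.3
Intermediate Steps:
D(Q) = 2/9 (D(Q) = -4/9 + (⅑)*6 = -4/9 + ⅔ = 2/9)
c(q) = 4/3 + 6*q (c(q) = (2/9 + q)*6 = 4/3 + 6*q)
w(d, L) = -4 + 7*d (w(d, L) = 7*d - 4 = -4 + 7*d)
(w(-6, -4*(-3))*a(1))*c(7) = ((-4 + 7*(-6))/1)*(4/3 + 6*7) = ((-4 - 42)*1)*(4/3 + 42) = -46*1*(130/3) = -46*130/3 = -5980/3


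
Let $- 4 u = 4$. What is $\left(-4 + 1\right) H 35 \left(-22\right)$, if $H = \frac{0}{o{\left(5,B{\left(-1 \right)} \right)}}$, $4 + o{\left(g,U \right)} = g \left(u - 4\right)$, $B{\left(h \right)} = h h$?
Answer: $0$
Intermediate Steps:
$u = -1$ ($u = \left(- \frac{1}{4}\right) 4 = -1$)
$B{\left(h \right)} = h^{2}$
$o{\left(g,U \right)} = -4 - 5 g$ ($o{\left(g,U \right)} = -4 + g \left(-1 - 4\right) = -4 + g \left(-5\right) = -4 - 5 g$)
$H = 0$ ($H = \frac{0}{-4 - 25} = \frac{0}{-29} = 0 \left(- \frac{1}{29}\right) = 0$)
$\left(-4 + 1\right) H 35 \left(-22\right) = \left(-4 + 1\right) 0 \cdot 35 \left(-22\right) = \left(-3\right) 0 \cdot 35 \left(-22\right) = 0 \cdot 35 \left(-22\right) = 0 \left(-22\right) = 0$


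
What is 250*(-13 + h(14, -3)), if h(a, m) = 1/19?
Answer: -61500/19 ≈ -3236.8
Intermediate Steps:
h(a, m) = 1/19
250*(-13 + h(14, -3)) = 250*(-13 + 1/19) = 250*(-246/19) = -61500/19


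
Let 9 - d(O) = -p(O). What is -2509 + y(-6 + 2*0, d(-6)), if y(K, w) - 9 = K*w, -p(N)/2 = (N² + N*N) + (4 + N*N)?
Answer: -1210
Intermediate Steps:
p(N) = -8 - 6*N² (p(N) = -2*((N² + N*N) + (4 + N*N)) = -2*((N² + N²) + (4 + N²)) = -2*(2*N² + (4 + N²)) = -2*(4 + 3*N²) = -8 - 6*N²)
d(O) = 1 - 6*O² (d(O) = 9 - (-1)*(-8 - 6*O²) = 9 - (8 + 6*O²) = 9 + (-8 - 6*O²) = 1 - 6*O²)
y(K, w) = 9 + K*w
-2509 + y(-6 + 2*0, d(-6)) = -2509 + (9 + (-6 + 2*0)*(1 - 6*(-6)²)) = -2509 + (9 + (-6 + 0)*(1 - 6*36)) = -2509 + (9 - 6*(1 - 216)) = -2509 + (9 - 6*(-215)) = -2509 + (9 + 1290) = -2509 + 1299 = -1210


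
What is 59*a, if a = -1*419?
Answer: -24721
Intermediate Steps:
a = -419
59*a = 59*(-419) = -24721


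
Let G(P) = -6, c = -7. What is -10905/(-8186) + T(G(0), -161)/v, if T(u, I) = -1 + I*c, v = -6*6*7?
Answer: -808672/257859 ≈ -3.1361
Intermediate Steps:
v = -252 (v = -36*7 = -252)
T(u, I) = -1 - 7*I (T(u, I) = -1 + I*(-7) = -1 - 7*I)
-10905/(-8186) + T(G(0), -161)/v = -10905/(-8186) + (-1 - 7*(-161))/(-252) = -10905*(-1/8186) + (-1 + 1127)*(-1/252) = 10905/8186 + 1126*(-1/252) = 10905/8186 - 563/126 = -808672/257859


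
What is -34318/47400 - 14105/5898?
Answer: -72582047/23297100 ≈ -3.1155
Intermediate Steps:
-34318/47400 - 14105/5898 = -34318*1/47400 - 14105*1/5898 = -17159/23700 - 14105/5898 = -72582047/23297100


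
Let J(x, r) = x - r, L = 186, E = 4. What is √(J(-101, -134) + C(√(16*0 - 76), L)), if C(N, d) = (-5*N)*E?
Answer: √(33 - 40*I*√19) ≈ 10.258 - 8.4986*I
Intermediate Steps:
C(N, d) = -20*N (C(N, d) = -5*N*4 = -20*N)
√(J(-101, -134) + C(√(16*0 - 76), L)) = √((-101 - 1*(-134)) - 20*√(16*0 - 76)) = √((-101 + 134) - 20*√(0 - 76)) = √(33 - 40*I*√19)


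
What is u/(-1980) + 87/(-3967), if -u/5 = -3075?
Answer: -4077659/523644 ≈ -7.7871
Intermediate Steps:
u = 15375 (u = -5*(-3075) = 15375)
u/(-1980) + 87/(-3967) = 15375/(-1980) + 87/(-3967) = 15375*(-1/1980) + 87*(-1/3967) = -1025/132 - 87/3967 = -4077659/523644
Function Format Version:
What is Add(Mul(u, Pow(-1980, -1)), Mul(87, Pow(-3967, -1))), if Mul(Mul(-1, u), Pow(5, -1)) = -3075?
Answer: Rational(-4077659, 523644) ≈ -7.7871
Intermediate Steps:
u = 15375 (u = Mul(-5, -3075) = 15375)
Add(Mul(u, Pow(-1980, -1)), Mul(87, Pow(-3967, -1))) = Add(Mul(15375, Pow(-1980, -1)), Mul(87, Pow(-3967, -1))) = Add(Mul(15375, Rational(-1, 1980)), Mul(87, Rational(-1, 3967))) = Add(Rational(-1025, 132), Rational(-87, 3967)) = Rational(-4077659, 523644)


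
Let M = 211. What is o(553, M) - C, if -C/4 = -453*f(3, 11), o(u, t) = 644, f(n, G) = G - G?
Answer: 644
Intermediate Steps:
f(n, G) = 0
C = 0 (C = -(-1812)*0 = -4*0 = 0)
o(553, M) - C = 644 - 1*0 = 644 + 0 = 644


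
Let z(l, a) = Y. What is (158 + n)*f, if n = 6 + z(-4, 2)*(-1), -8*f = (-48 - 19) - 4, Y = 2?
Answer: 5751/4 ≈ 1437.8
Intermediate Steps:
z(l, a) = 2
f = 71/8 (f = -((-48 - 19) - 4)/8 = -(-67 - 4)/8 = -⅛*(-71) = 71/8 ≈ 8.8750)
n = 4 (n = 6 + 2*(-1) = 6 - 2 = 4)
(158 + n)*f = (158 + 4)*(71/8) = 162*(71/8) = 5751/4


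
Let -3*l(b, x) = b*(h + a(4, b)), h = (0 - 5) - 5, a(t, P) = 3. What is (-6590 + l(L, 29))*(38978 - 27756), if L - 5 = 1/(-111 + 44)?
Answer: -14838311944/201 ≈ -7.3822e+7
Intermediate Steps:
L = 334/67 (L = 5 + 1/(-111 + 44) = 5 + 1/(-67) = 5 - 1/67 = 334/67 ≈ 4.9851)
h = -10 (h = -5 - 5 = -10)
l(b, x) = 7*b/3 (l(b, x) = -b*(-10 + 3)/3 = -b*(-7)/3 = -(-7)*b/3 = 7*b/3)
(-6590 + l(L, 29))*(38978 - 27756) = (-6590 + (7/3)*(334/67))*(38978 - 27756) = (-6590 + 2338/201)*11222 = -1322252/201*11222 = -14838311944/201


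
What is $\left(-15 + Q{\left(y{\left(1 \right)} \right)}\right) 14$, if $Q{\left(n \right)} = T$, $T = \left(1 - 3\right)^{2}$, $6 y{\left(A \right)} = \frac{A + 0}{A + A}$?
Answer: $-154$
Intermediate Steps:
$y{\left(A \right)} = \frac{1}{12}$ ($y{\left(A \right)} = \frac{\left(A + 0\right) \frac{1}{A + A}}{6} = \frac{A \frac{1}{2 A}}{6} = \frac{1}{6} \cdot \frac{1}{2} = \frac{1}{12}$)
$T = 4$ ($T = \left(-2\right)^{2} = 4$)
$Q{\left(n \right)} = 4$
$\left(-15 + Q{\left(y{\left(1 \right)} \right)}\right) 14 = \left(-15 + 4\right) 14 = \left(-11\right) 14 = -154$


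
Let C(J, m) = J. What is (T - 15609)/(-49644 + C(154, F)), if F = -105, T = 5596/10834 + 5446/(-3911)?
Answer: 330709068187/1048489547630 ≈ 0.31541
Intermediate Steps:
T = -18558004/21185887 (T = 5596*(1/10834) + 5446*(-1/3911) = 2798/5417 - 5446/3911 = -18558004/21185887 ≈ -0.87596)
(T - 15609)/(-49644 + C(154, F)) = (-18558004/21185887 - 15609)/(-49644 + 154) = -330709068187/21185887/(-49490) = -330709068187/21185887*(-1/49490) = 330709068187/1048489547630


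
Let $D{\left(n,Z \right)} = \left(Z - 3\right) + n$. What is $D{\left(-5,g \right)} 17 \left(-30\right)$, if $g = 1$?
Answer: $3570$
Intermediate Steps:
$D{\left(n,Z \right)} = -3 + Z + n$ ($D{\left(n,Z \right)} = \left(-3 + Z\right) + n = -3 + Z + n$)
$D{\left(-5,g \right)} 17 \left(-30\right) = \left(-3 + 1 - 5\right) 17 \left(-30\right) = \left(-7\right) 17 \left(-30\right) = \left(-119\right) \left(-30\right) = 3570$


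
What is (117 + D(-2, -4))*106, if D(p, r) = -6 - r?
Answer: 12190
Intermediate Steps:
(117 + D(-2, -4))*106 = (117 + (-6 - 1*(-4)))*106 = (117 + (-6 + 4))*106 = (117 - 2)*106 = 115*106 = 12190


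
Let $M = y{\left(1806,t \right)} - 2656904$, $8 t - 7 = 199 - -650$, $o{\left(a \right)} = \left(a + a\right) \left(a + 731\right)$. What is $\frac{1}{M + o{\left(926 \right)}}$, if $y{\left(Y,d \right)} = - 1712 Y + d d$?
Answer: $- \frac{1}{2668563} \approx -3.7473 \cdot 10^{-7}$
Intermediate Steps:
$o{\left(a \right)} = 2 a \left(731 + a\right)$
$t = 107$ ($t = \frac{7}{8} + \frac{199 - -650}{8} = \frac{7}{8} + \frac{199 + 650}{8} = \frac{7}{8} + \frac{1}{8} \cdot 849 = \frac{7}{8} + \frac{849}{8} = 107$)
$y{\left(Y,d \right)} = d^{2} - 1712 Y$ ($y{\left(Y,d \right)} = - 1712 Y + d^{2} = d^{2} - 1712 Y$)
$M = -5737327$ ($M = \left(107^{2} - 3091872\right) - 2656904 = \left(11449 - 3091872\right) - 2656904 = -3080423 - 2656904 = -5737327$)
$\frac{1}{M + o{\left(926 \right)}} = \frac{1}{-5737327 + 2 \cdot 926 \left(731 + 926\right)} = \frac{1}{-5737327 + 2 \cdot 926 \cdot 1657} = \frac{1}{-5737327 + 3068764} = \frac{1}{-2668563} = - \frac{1}{2668563}$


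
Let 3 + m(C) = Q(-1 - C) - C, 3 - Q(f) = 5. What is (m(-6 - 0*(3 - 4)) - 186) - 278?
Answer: -463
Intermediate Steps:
Q(f) = -2 (Q(f) = 3 - 1*5 = 3 - 5 = -2)
m(C) = -5 - C (m(C) = -3 + (-2 - C) = -5 - C)
(m(-6 - 0*(3 - 4)) - 186) - 278 = ((-5 - (-6 - 0*(3 - 4))) - 186) - 278 = ((-5 - (-6 - 0*(-1))) - 186) - 278 = ((-5 - (-6 - 1*0)) - 186) - 278 = ((-5 - (-6 + 0)) - 186) - 278 = ((-5 - 1*(-6)) - 186) - 278 = ((-5 + 6) - 186) - 278 = (1 - 186) - 278 = -185 - 278 = -463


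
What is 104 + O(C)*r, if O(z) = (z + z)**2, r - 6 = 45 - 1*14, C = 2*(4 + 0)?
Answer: 9576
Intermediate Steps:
C = 8 (C = 2*4 = 8)
r = 37 (r = 6 + (45 - 1*14) = 6 + (45 - 14) = 6 + 31 = 37)
O(z) = 4*z**2 (O(z) = (2*z)**2 = 4*z**2)
104 + O(C)*r = 104 + (4*8**2)*37 = 104 + (4*64)*37 = 104 + 256*37 = 104 + 9472 = 9576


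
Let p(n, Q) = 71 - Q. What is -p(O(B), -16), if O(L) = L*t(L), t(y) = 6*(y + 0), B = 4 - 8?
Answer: -87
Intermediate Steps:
B = -4
t(y) = 6*y
O(L) = 6*L² (O(L) = L*(6*L) = 6*L²)
-p(O(B), -16) = -(71 - 1*(-16)) = -(71 + 16) = -1*87 = -87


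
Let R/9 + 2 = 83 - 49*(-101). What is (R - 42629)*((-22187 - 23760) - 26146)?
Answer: -190397613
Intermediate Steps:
R = 45270 (R = -18 + 9*(83 - 49*(-101)) = -18 + 9*(83 + 4949) = -18 + 9*5032 = -18 + 45288 = 45270)
(R - 42629)*((-22187 - 23760) - 26146) = (45270 - 42629)*((-22187 - 23760) - 26146) = 2641*(-45947 - 26146) = 2641*(-72093) = -190397613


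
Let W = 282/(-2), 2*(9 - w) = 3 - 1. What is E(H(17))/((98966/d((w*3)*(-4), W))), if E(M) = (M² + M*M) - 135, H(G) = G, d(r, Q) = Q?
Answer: -62463/98966 ≈ -0.63116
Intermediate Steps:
w = 8 (w = 9 - (3 - 1)/2 = 9 - ½*2 = 9 - 1 = 8)
W = -141 (W = 282*(-½) = -141)
E(M) = -135 + 2*M² (E(M) = (M² + M²) - 135 = 2*M² - 135 = -135 + 2*M²)
E(H(17))/((98966/d((w*3)*(-4), W))) = (-135 + 2*17²)/((98966/(-141))) = (-135 + 2*289)/((98966*(-1/141))) = (-135 + 578)/(-98966/141) = 443*(-141/98966) = -62463/98966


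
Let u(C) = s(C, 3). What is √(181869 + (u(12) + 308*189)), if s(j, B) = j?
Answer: 3*√26677 ≈ 489.99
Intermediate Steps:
u(C) = C
√(181869 + (u(12) + 308*189)) = √(181869 + (12 + 308*189)) = √(181869 + (12 + 58212)) = √(181869 + 58224) = √240093 = 3*√26677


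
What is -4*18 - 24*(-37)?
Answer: 816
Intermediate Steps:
-4*18 - 24*(-37) = -72 + 888 = 816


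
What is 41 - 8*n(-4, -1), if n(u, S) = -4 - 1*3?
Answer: 97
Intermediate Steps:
n(u, S) = -7 (n(u, S) = -4 - 3 = -7)
41 - 8*n(-4, -1) = 41 - 8*(-7) = 41 + 56 = 97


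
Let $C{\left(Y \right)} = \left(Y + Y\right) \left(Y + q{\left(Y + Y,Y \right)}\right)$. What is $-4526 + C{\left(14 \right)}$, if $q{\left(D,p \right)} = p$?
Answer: $-3742$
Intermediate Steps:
$C{\left(Y \right)} = 4 Y^{2}$ ($C{\left(Y \right)} = \left(Y + Y\right) \left(Y + Y\right) = 2 Y 2 Y = 4 Y^{2}$)
$-4526 + C{\left(14 \right)} = -4526 + 4 \cdot 14^{2} = -4526 + 4 \cdot 196 = -4526 + 784 = -3742$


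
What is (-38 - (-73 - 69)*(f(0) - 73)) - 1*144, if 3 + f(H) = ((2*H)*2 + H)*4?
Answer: -10974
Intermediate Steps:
f(H) = -3 + 20*H (f(H) = -3 + ((2*H)*2 + H)*4 = -3 + (4*H + H)*4 = -3 + (5*H)*4 = -3 + 20*H)
(-38 - (-73 - 69)*(f(0) - 73)) - 1*144 = (-38 - (-73 - 69)*((-3 + 20*0) - 73)) - 1*144 = (-38 - (-142)*((-3 + 0) - 73)) - 144 = (-38 - (-142)*(-3 - 73)) - 144 = (-38 - (-142)*(-76)) - 144 = (-38 - 1*10792) - 144 = (-38 - 10792) - 144 = -10830 - 144 = -10974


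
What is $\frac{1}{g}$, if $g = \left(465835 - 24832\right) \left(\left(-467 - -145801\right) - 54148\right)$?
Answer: $\frac{1}{40213299558} \approx 2.4867 \cdot 10^{-11}$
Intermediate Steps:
$g = 40213299558$ ($g = 441003 \left(\left(-467 + 145801\right) - 54148\right) = 441003 \left(145334 - 54148\right) = 441003 \cdot 91186 = 40213299558$)
$\frac{1}{g} = \frac{1}{40213299558}$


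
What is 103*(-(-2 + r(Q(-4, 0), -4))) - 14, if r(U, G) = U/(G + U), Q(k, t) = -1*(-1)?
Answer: 679/3 ≈ 226.33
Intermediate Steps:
Q(k, t) = 1
r(U, G) = U/(G + U)
103*(-(-2 + r(Q(-4, 0), -4))) - 14 = 103*(-(-2 + 1/(-4 + 1))) - 14 = 103*(-(-2 + 1/(-3))) - 14 = 103*(-(-2 + 1*(-⅓))) - 14 = 103*(-(-2 - ⅓)) - 14 = 103*(-1*(-7/3)) - 14 = 103*(7/3) - 14 = 721/3 - 14 = 679/3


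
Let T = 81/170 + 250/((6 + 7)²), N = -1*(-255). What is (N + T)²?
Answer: 54498929110921/825412900 ≈ 66026.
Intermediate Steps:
N = 255
T = 56189/28730 (T = 81*(1/170) + 250/(13²) = 81/170 + 250/169 = 56189/28730 ≈ 1.9558)
(N + T)² = (255 + 56189/28730)² = (7382339/28730)² = 54498929110921/825412900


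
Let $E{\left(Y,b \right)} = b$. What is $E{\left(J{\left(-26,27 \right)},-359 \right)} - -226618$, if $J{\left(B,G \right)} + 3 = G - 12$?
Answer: $226259$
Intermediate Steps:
$J{\left(B,G \right)} = -15 + G$ ($J{\left(B,G \right)} = -3 + \left(G - 12\right) = -3 + \left(-12 + G\right) = -15 + G$)
$E{\left(J{\left(-26,27 \right)},-359 \right)} - -226618 = -359 - -226618 = -359 + 226618 = 226259$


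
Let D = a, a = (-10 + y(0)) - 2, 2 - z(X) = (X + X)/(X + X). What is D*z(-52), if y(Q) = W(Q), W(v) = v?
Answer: -12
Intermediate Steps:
z(X) = 1 (z(X) = 2 - (X + X)/(X + X) = 2 - 2*X/(2*X) = 2 - 2*X*1/(2*X) = 2 - 1*1 = 2 - 1 = 1)
y(Q) = Q
a = -12 (a = (-10 + 0) - 2 = -10 - 2 = -12)
D = -12
D*z(-52) = -12*1 = -12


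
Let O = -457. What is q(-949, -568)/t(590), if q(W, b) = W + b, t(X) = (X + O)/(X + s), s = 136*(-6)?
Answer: 342842/133 ≈ 2577.8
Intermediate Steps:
s = -816
t(X) = (-457 + X)/(-816 + X) (t(X) = (X - 457)/(X - 816) = (-457 + X)/(-816 + X))
q(-949, -568)/t(590) = (-949 - 568)/(((-457 + 590)/(-816 + 590))) = -1517/(133/(-226)) = -1517/((-1/226*133)) = -1517/(-133/226) = -1517*(-226/133) = 342842/133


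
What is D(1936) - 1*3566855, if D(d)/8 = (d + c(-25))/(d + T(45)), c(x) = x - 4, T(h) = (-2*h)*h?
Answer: -3770173363/1057 ≈ -3.5669e+6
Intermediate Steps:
T(h) = -2*h²
c(x) = -4 + x
D(d) = 8*(-29 + d)/(-4050 + d) (D(d) = 8*((d + (-4 - 25))/(d - 2*45²)) = 8*((d - 29)/(d - 2*2025)) = 8*((-29 + d)/(d - 4050)) = 8*((-29 + d)/(-4050 + d)) = 8*(-29 + d)/(-4050 + d))
D(1936) - 1*3566855 = 8*(-29 + 1936)/(-4050 + 1936) - 1*3566855 = 8*1907/(-2114) - 3566855 = 8*(-1/2114)*1907 - 3566855 = -7628/1057 - 3566855 = -3770173363/1057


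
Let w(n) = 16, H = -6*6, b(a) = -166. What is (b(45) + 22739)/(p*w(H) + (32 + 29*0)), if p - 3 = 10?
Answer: 22573/240 ≈ 94.054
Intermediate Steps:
p = 13 (p = 3 + 10 = 13)
H = -36
(b(45) + 22739)/(p*w(H) + (32 + 29*0)) = (-166 + 22739)/(13*16 + (32 + 29*0)) = 22573/(208 + (32 + 0)) = 22573/(208 + 32) = 22573/240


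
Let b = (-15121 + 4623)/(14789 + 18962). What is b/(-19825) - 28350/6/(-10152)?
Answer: 117098822873/251586704200 ≈ 0.46544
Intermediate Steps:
b = -10498/33751 ≈ -0.31104
b/(-19825) - 28350/6/(-10152) = -10498/33751/(-19825) - 28350/6/(-10152) = -10498/33751*(-1/19825) - 28350/6*(-1/10152) = 10498/669113575 - 14175*1/3*(-1/10152) = 10498/669113575 - 4725*(-1/10152) = 10498/669113575 + 175/376 = 117098822873/251586704200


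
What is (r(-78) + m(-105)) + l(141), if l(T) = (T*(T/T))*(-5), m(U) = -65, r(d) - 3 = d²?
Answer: 5317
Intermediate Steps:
r(d) = 3 + d²
l(T) = -5*T (l(T) = (T*1)*(-5) = T*(-5) = -5*T)
(r(-78) + m(-105)) + l(141) = ((3 + (-78)²) - 65) - 5*141 = ((3 + 6084) - 65) - 705 = (6087 - 65) - 705 = 6022 - 705 = 5317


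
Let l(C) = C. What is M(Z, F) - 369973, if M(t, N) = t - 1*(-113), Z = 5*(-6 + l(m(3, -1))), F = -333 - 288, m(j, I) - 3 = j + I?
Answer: -369865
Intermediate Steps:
m(j, I) = 3 + I + j (m(j, I) = 3 + (j + I) = 3 + (I + j) = 3 + I + j)
F = -621
Z = -5 (Z = 5*(-6 + (3 - 1 + 3)) = 5*(-6 + 5) = 5*(-1) = -5)
M(t, N) = 113 + t (M(t, N) = t + 113 = 113 + t)
M(Z, F) - 369973 = (113 - 5) - 369973 = 108 - 369973 = -369865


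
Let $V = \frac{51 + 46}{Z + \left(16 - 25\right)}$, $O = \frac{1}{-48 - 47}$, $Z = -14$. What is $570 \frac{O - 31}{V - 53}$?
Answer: $\frac{101637}{329} \approx 308.93$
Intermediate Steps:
$O = - \frac{1}{95}$ ($O = \frac{1}{-95} = - \frac{1}{95} \approx -0.010526$)
$V = - \frac{97}{23}$ ($V = \frac{51 + 46}{-14 + \left(16 - 25\right)} = \frac{97}{-14 - 9} = \frac{97}{-23} = 97 \left(- \frac{1}{23}\right) = - \frac{97}{23} \approx -4.2174$)
$570 \frac{O - 31}{V - 53} = 570 \frac{- \frac{1}{95} - 31}{- \frac{97}{23} - 53} = 570 \left(- \frac{2946}{95 \left(- \frac{1316}{23}\right)}\right) = 570 \left(\left(- \frac{2946}{95}\right) \left(- \frac{23}{1316}\right)\right) = 570 \cdot \frac{33879}{62510} = \frac{101637}{329}$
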